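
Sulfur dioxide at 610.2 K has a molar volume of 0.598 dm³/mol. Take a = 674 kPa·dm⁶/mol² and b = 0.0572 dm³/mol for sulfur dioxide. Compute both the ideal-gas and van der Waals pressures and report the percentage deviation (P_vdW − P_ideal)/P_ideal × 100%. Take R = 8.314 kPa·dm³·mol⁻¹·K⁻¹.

-11.64 %

Ideal: P_ideal = RT/V_m = (8.314)(610.2)/0.598 = 8483.62 kPa
vdW: P = RT/(V_m − b) − a/V_m² = 5073.20/0.540800 − 674/0.357604 = 9380.92 − 1884.77 = 7496.15 kPa
% deviation = (7496.15 − 8483.62)/8483.62 × 100% = -11.64%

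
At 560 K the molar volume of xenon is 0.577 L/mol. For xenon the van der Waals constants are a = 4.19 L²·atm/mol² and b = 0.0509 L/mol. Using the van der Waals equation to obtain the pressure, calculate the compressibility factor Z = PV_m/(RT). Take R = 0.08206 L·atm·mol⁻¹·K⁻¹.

Z ≈ 0.9387

P = RT/(V_m − b) − a/V_m² = (0.08206)(560)/(0.577 − 0.0509) − 4.19/(0.577)²
  = 45.954/0.52610 − 12.585 = 87.348 − 12.585 = 74.763 atm
Z = PV_m/(RT) = (74.763)(0.577)/((0.08206)(560)) = 43.138/45.954 = 0.9387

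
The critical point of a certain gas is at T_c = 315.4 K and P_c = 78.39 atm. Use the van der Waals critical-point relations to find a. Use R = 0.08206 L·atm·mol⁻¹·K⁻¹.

From T_c = 8a/(27Rb) and P_c = a/(27b²): a = 27 R² T_c²/(64 P_c).
a = 27×(0.08206)²×(315.4)²/(64×78.39) = 18086/5017.0 = 3.605 L²·atm/mol²

a ≈ 3.605 L²·atm/mol²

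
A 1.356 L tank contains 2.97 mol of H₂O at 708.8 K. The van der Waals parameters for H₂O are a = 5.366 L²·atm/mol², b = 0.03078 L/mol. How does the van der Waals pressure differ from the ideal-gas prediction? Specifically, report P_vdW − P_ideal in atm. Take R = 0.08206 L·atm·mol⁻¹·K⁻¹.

ΔP ≈ -16.53 atm

Ideal: P_ideal = nRT/V = (2.97)(0.08206)(708.8)/1.356 = 127.395 atm
vdW: P = nRT/(V − nb) − a n²/V² = 172.747/1.26458 − 47.3329/1.83874 = 136.604 − 25.7420 = 110.862 atm
ΔP = 110.862 − 127.395 = -16.53 atm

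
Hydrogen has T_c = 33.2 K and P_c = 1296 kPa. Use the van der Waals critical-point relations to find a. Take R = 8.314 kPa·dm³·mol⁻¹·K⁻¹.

a ≈ 24.80 kPa·dm⁶/mol²

From T_c = 8a/(27Rb) and P_c = a/(27b²): a = 27 R² T_c²/(64 P_c).
a = 27×(8.314)²×(33.2)²/(64×1296) = 2057122/82944 = 24.80 kPa·dm⁶/mol²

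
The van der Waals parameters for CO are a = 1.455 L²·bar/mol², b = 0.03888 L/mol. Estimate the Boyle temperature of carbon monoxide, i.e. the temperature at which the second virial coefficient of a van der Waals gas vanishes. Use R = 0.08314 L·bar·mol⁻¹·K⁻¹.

For a van der Waals gas the second virial coefficient B₂ = b − a/(RT) vanishes at T_B = a/(Rb).
T_B = 1.455/(0.08314×0.03888) = 1.455/0.0032325 = 450.1 K

T_B ≈ 450.1 K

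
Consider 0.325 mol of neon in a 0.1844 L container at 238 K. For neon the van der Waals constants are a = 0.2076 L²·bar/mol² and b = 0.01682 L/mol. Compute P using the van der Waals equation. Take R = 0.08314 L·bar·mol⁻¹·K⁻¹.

P = nRT/(V − nb) − a n²/V²
nRT/(V − nb) = (0.325)(0.08314)(238)/(0.1844 − 0.325×0.01682) = 6.4309/0.17893 = 35.941 bar
a n²/V² = (0.2076)(0.325)²/(0.1844)² = 0.64487 bar
P = 35.941 − 0.64487 = 35.30 bar

P ≈ 35.30 bar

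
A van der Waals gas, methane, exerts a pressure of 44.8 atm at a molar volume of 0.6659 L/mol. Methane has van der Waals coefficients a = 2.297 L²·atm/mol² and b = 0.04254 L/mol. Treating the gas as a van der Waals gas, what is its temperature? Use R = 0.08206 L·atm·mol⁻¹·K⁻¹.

T = (P + a/V_m²)(V_m − b)/R
P + a/V_m² = 44.8 + 2.297/(0.6659)² = 49.980 atm
V_m − b = 0.6659 − 0.04254 = 0.62336 L/mol
T = (49.980)(0.62336)/0.08206 = 379.7 K

T ≈ 379.7 K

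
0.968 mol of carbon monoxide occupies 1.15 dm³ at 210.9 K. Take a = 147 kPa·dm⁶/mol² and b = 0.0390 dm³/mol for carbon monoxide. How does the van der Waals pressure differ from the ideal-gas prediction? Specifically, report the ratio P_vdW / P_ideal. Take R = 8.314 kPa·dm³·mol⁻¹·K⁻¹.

P_vdW / P_ideal ≈ 0.9634

Ideal: P_ideal = nRT/V = (0.968)(8.314)(210.9)/1.15 = 1475.92 kPa
vdW: P = nRT/(V − nb) − a n²/V² = 1697.31/1.11225 − 137.743/1.32250 = 1526.01 − 104.153 = 1421.86 kPa
Ratio = 1421.86/1475.92 = 0.9634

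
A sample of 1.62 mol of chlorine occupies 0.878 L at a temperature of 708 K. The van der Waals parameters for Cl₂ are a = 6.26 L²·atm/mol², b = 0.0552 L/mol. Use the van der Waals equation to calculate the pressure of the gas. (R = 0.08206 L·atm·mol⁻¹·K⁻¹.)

P = nRT/(V − nb) − a n²/V²
nRT/(V − nb) = (1.62)(0.08206)(708)/(0.878 − 1.62×0.0552) = 94.120/0.78858 = 119.35 atm
a n²/V² = (6.26)(1.62)²/(0.878)² = 21.312 atm
P = 119.35 − 21.312 = 98.04 atm

P ≈ 98.04 atm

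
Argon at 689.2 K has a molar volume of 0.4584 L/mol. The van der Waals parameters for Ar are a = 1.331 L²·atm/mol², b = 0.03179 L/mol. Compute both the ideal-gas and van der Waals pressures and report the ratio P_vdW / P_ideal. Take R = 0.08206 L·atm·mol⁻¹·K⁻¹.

Ideal: P_ideal = RT/V_m = (0.08206)(689.2)/0.4584 = 123.376 atm
vdW: P = RT/(V_m − b) − a/V_m² = 56.5558/0.426610 − 1.331/0.210131 = 132.570 − 6.33414 = 126.236 atm
Ratio = 126.236/123.376 = 1.023

P_vdW / P_ideal ≈ 1.023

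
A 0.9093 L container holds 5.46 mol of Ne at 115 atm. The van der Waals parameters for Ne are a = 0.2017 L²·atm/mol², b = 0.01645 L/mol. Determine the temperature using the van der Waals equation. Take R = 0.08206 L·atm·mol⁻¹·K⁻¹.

T ≈ 223.6 K

T = (P + a n²/V²)(V − nb)/(nR)
P + a n²/V² = 115 + (0.2017)(5.46)²/(0.9093)² = 122.27 atm
V − nb = 0.9093 − (5.46)(0.01645) = 0.81948 L
T = (122.27)(0.81948)/((5.46)(0.08206)) = 223.6 K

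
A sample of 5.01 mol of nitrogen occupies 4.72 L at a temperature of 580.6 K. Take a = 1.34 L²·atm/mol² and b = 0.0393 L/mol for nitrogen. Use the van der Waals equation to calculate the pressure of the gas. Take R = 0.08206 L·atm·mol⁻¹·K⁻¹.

P = nRT/(V − nb) − a n²/V²
nRT/(V − nb) = (5.01)(0.08206)(580.6)/(4.72 − 5.01×0.0393) = 238.70/4.5231 = 52.774 atm
a n²/V² = (1.34)(5.01)²/(4.72)² = 1.5097 atm
P = 52.774 − 1.5097 = 51.26 atm

P ≈ 51.26 atm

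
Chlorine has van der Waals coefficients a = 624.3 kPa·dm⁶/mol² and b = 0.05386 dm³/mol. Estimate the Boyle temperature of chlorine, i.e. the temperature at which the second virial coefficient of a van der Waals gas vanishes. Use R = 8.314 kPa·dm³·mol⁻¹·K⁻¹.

T_B ≈ 1394 K

For a van der Waals gas the second virial coefficient B₂ = b − a/(RT) vanishes at T_B = a/(Rb).
T_B = 624.3/(8.314×0.05386) = 624.3/0.44779 = 1394 K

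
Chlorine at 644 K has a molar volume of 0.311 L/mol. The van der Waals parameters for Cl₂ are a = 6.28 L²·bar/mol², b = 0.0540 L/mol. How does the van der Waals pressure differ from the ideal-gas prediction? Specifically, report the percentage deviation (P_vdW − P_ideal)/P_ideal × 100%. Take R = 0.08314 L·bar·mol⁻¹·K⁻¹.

-16.70 %

Ideal: P_ideal = RT/V_m = (0.08314)(644)/0.311 = 172.161 bar
vdW: P = RT/(V_m − b) − a/V_m² = 53.5422/0.257000 − 6.28/0.0967210 = 208.335 − 64.9290 = 143.406 bar
% deviation = (143.406 − 172.161)/172.161 × 100% = -16.70%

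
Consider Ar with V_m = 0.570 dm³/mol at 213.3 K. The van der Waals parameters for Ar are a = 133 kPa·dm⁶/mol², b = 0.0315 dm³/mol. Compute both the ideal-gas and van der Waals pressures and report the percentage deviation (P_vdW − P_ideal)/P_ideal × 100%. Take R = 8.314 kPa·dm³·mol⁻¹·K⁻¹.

Ideal: P_ideal = RT/V_m = (8.314)(213.3)/0.570 = 3111.19 kPa
vdW: P = RT/(V_m − b) − a/V_m² = 1773.38/0.538500 − 133/0.324900 = 3293.18 − 409.357 = 2883.82 kPa
% deviation = (2883.82 − 3111.19)/3111.19 × 100% = -7.31%

-7.31 %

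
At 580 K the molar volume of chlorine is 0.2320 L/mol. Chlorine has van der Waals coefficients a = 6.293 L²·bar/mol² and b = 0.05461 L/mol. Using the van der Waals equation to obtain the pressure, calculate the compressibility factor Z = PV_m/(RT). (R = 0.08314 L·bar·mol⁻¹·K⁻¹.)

P = RT/(V_m − b) − a/V_m² = (0.08314)(580)/(0.2320 − 0.05461) − 6.293/(0.2320)²
  = 48.221/0.17739 − 116.92 = 271.84 − 116.92 = 154.92 bar
Z = PV_m/(RT) = (154.92)(0.2320)/((0.08314)(580)) = 35.941/48.221 = 0.7453

Z ≈ 0.7453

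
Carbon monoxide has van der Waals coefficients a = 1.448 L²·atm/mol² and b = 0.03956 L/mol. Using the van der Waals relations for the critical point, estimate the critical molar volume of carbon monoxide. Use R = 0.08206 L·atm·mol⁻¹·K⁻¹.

V_m,c ≈ 0.1187 L/mol

For a van der Waals gas, V_m,c = 3b.
V_m,c = 3×0.03956 = 0.1187 L/mol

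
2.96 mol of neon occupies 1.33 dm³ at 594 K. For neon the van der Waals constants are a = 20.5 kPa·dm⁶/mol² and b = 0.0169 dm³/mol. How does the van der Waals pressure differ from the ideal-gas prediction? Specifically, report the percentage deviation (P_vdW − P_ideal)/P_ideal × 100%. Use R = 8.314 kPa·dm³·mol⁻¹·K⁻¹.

Ideal: P_ideal = nRT/V = (2.96)(8.314)(594)/1.33 = 10991.0 kPa
vdW: P = nRT/(V − nb) − a n²/V² = 14618.0/1.27998 − 179.613/1.76890 = 11420.5 − 101.539 = 11319.0 kPa
% deviation = (11319.0 − 10991.0)/10991.0 × 100% = 2.98%

2.98 %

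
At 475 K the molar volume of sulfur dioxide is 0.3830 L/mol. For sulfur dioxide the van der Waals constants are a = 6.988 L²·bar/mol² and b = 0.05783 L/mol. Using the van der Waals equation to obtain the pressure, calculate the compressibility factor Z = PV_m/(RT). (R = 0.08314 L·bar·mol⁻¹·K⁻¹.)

P = RT/(V_m − b) − a/V_m² = (0.08314)(475)/(0.3830 − 0.05783) − 6.988/(0.3830)²
  = 39.492/0.32517 − 47.638 = 121.45 − 47.638 = 73.81 bar
Z = PV_m/(RT) = (73.81)(0.3830)/((0.08314)(475)) = 28.269/39.492 = 0.7158

Z ≈ 0.7158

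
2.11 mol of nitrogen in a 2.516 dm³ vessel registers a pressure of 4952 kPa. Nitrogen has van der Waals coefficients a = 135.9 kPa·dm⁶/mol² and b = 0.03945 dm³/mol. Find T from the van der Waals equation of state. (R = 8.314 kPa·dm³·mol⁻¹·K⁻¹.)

T ≈ 700.0 K

T = (P + a n²/V²)(V − nb)/(nR)
P + a n²/V² = 4952 + (135.9)(2.11)²/(2.516)² = 5047.6 kPa
V − nb = 2.516 − (2.11)(0.03945) = 2.4328 dm³
T = (5047.6)(2.4328)/((2.11)(8.314)) = 700.0 K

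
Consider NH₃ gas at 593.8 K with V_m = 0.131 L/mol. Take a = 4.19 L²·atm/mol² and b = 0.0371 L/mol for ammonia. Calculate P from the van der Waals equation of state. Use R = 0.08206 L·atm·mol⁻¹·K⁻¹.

P = RT/(V_m − b) − a/V_m²
RT/(V_m − b) = (0.08206)(593.8)/(0.131 − 0.0371) = 48.727/0.093900 = 518.92 atm
a/V_m² = 4.19/(0.131)² = 244.16 atm
P = 518.92 − 244.16 = 274.8 atm

P ≈ 274.8 atm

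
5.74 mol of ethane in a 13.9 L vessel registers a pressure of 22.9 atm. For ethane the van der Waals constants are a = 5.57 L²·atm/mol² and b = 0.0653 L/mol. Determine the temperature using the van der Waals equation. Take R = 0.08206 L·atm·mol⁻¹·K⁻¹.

T = (P + a n²/V²)(V − nb)/(nR)
P + a n²/V² = 22.9 + (5.57)(5.74)²/(13.9)² = 23.850 atm
V − nb = 13.9 − (5.74)(0.0653) = 13.525 L
T = (23.850)(13.525)/((5.74)(0.08206)) = 684.8 K

T ≈ 684.8 K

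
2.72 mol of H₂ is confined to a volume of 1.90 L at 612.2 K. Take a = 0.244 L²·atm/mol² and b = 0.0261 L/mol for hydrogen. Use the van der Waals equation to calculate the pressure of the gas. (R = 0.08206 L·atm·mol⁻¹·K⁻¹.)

P = nRT/(V − nb) − a n²/V²
nRT/(V − nb) = (2.72)(0.08206)(612.2)/(1.90 − 2.72×0.0261) = 136.64/1.8290 = 74.707 atm
a n²/V² = (0.244)(2.72)²/(1.90)² = 0.50006 atm
P = 74.707 − 0.50006 = 74.21 atm

P ≈ 74.21 atm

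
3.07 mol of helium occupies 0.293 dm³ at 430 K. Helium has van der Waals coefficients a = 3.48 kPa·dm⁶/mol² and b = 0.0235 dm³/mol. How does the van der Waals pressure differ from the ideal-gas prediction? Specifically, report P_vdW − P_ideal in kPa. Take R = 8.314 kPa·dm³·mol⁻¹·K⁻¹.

Ideal: P_ideal = nRT/V = (3.07)(8.314)(430)/0.293 = 37458.4 kPa
vdW: P = nRT/(V − nb) − a n²/V² = 10975.3/0.220855 − 32.7987/0.0858490 = 49694.6 − 382.051 = 49312.5 kPa
ΔP = 49312.5 − 37458.4 = 11854 kPa

ΔP ≈ 11854 kPa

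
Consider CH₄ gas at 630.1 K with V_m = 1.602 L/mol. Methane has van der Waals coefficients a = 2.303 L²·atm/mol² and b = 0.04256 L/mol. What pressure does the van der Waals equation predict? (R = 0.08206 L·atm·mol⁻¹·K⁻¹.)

P = RT/(V_m − b) − a/V_m²
RT/(V_m − b) = (0.08206)(630.1)/(1.602 − 0.04256) = 51.706/1.5594 = 33.158 atm
a/V_m² = 2.303/(1.602)² = 0.89736 atm
P = 33.158 − 0.89736 = 32.26 atm

P ≈ 32.26 atm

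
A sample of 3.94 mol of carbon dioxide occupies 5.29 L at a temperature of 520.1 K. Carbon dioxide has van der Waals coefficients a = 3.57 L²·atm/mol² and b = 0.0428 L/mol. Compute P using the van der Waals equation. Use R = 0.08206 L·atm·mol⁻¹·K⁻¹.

P ≈ 30.85 atm

P = nRT/(V − nb) − a n²/V²
nRT/(V − nb) = (3.94)(0.08206)(520.1)/(5.29 − 3.94×0.0428) = 168.16/5.1214 = 32.835 atm
a n²/V² = (3.57)(3.94)²/(5.29)² = 1.9804 atm
P = 32.835 − 1.9804 = 30.85 atm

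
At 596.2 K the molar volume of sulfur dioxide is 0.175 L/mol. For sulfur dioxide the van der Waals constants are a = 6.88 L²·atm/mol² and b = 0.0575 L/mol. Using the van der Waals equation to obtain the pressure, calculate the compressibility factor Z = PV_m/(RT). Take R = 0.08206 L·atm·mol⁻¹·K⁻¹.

P = RT/(V_m − b) − a/V_m² = (0.08206)(596.2)/(0.175 − 0.0575) − 6.88/(0.175)²
  = 48.924/0.11750 − 224.65 = 416.37 − 224.65 = 191.72 atm
Z = PV_m/(RT) = (191.72)(0.175)/((0.08206)(596.2)) = 33.551/48.924 = 0.6858

Z ≈ 0.6858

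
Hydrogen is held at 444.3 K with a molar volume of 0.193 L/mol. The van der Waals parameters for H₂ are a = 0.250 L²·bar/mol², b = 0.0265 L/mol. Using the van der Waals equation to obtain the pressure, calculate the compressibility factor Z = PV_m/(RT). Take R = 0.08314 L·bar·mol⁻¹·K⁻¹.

Z ≈ 1.124

P = RT/(V_m − b) − a/V_m² = (0.08314)(444.3)/(0.193 − 0.0265) − 0.250/(0.193)²
  = 36.939/0.16650 − 6.7116 = 221.86 − 6.7116 = 215.15 bar
Z = PV_m/(RT) = (215.15)(0.193)/((0.08314)(444.3)) = 41.524/36.939 = 1.124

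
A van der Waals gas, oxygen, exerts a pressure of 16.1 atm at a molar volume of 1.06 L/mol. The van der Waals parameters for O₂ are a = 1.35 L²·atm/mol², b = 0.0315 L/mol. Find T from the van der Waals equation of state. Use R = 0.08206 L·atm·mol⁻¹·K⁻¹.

T ≈ 216.8 K

T = (P + a/V_m²)(V_m − b)/R
P + a/V_m² = 16.1 + 1.35/(1.06)² = 17.301 atm
V_m − b = 1.06 − 0.0315 = 1.0285 L/mol
T = (17.301)(1.0285)/0.08206 = 216.8 K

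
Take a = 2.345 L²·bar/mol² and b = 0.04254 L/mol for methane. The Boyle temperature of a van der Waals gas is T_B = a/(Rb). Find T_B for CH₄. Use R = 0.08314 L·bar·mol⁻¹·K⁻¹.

T_B ≈ 663.0 K

For a van der Waals gas the second virial coefficient B₂ = b − a/(RT) vanishes at T_B = a/(Rb).
T_B = 2.345/(0.08314×0.04254) = 2.345/0.0035368 = 663.0 K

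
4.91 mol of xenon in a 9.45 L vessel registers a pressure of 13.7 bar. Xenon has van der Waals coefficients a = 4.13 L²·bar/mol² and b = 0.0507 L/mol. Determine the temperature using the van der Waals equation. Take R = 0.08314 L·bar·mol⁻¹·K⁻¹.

T = (P + a n²/V²)(V − nb)/(nR)
P + a n²/V² = 13.7 + (4.13)(4.91)²/(9.45)² = 14.815 bar
V − nb = 9.45 − (4.91)(0.0507) = 9.2011 L
T = (14.815)(9.2011)/((4.91)(0.08314)) = 333.9 K

T ≈ 333.9 K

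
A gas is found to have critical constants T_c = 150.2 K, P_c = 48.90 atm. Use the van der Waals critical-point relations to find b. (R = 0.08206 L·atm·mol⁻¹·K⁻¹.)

From T_c = 8a/(27Rb) and P_c = a/(27b²): b = R T_c/(8 P_c).
b = (0.08206)(150.2)/(8×48.90) = 12.325/391.20 = 0.03151 L/mol

b ≈ 0.03151 L/mol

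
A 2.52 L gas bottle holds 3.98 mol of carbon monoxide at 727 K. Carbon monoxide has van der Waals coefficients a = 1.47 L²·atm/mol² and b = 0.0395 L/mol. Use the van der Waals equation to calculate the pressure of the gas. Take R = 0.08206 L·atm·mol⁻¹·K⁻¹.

P = nRT/(V − nb) − a n²/V²
nRT/(V − nb) = (3.98)(0.08206)(727)/(2.52 − 3.98×0.0395) = 237.44/2.3628 = 100.49 atm
a n²/V² = (1.47)(3.98)²/(2.52)² = 3.6668 atm
P = 100.49 − 3.6668 = 96.82 atm

P ≈ 96.82 atm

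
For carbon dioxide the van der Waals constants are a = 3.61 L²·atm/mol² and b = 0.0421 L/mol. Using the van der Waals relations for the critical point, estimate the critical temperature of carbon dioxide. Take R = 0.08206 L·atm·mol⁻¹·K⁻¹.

T_c ≈ 309.6 K

For a van der Waals gas, T_c = 8a/(27Rb).
T_c = 8×3.61/(27×0.08206×0.0421) = 28.880/0.093278 = 309.6 K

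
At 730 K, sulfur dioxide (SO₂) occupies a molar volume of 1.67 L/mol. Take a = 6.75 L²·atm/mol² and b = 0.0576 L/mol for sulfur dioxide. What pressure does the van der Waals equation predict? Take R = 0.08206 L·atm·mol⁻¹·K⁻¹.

P = RT/(V_m − b) − a/V_m²
RT/(V_m − b) = (0.08206)(730)/(1.67 − 0.0576) = 59.904/1.6124 = 37.152 atm
a/V_m² = 6.75/(1.67)² = 2.4203 atm
P = 37.152 − 2.4203 = 34.73 atm

P ≈ 34.73 atm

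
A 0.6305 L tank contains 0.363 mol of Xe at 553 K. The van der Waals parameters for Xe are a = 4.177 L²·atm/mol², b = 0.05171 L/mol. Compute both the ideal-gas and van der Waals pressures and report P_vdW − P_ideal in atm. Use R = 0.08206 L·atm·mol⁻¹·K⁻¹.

Ideal: P_ideal = nRT/V = (0.363)(0.08206)(553)/0.6305 = 26.1263 atm
vdW: P = nRT/(V − nb) − a n²/V² = 16.4726/0.611729 − 0.550399/0.397530 = 26.9279 − 1.38455 = 25.5434 atm
ΔP = 25.5434 − 26.1263 = -0.583 atm

ΔP ≈ -0.583 atm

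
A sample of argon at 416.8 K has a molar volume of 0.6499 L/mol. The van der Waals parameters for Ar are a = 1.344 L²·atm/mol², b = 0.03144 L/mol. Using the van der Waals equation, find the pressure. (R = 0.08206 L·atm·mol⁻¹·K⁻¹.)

P ≈ 52.12 atm

P = RT/(V_m − b) − a/V_m²
RT/(V_m − b) = (0.08206)(416.8)/(0.6499 − 0.03144) = 34.203/0.61846 = 55.303 atm
a/V_m² = 1.344/(0.6499)² = 3.1820 atm
P = 55.303 − 3.1820 = 52.12 atm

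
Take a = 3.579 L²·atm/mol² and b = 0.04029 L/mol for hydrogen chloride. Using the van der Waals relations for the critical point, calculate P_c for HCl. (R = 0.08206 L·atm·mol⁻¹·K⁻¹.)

P_c ≈ 81.66 atm

For a van der Waals gas, P_c = a/(27b²).
P_c = 3.579/(27×(0.04029)²) = 3.579/0.043829 = 81.66 atm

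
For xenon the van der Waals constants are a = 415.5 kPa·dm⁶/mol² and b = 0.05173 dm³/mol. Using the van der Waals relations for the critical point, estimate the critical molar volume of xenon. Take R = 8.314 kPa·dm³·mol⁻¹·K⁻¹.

For a van der Waals gas, V_m,c = 3b.
V_m,c = 3×0.05173 = 0.1552 dm³/mol

V_m,c ≈ 0.1552 dm³/mol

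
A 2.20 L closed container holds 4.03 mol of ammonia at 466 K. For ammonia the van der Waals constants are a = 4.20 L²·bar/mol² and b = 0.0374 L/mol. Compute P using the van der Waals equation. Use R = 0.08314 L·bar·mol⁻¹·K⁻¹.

P ≈ 62.10 bar

P = nRT/(V − nb) − a n²/V²
nRT/(V − nb) = (4.03)(0.08314)(466)/(2.20 − 4.03×0.0374) = 156.14/2.0493 = 76.192 bar
a n²/V² = (4.20)(4.03)²/(2.20)² = 14.093 bar
P = 76.192 − 14.093 = 62.10 bar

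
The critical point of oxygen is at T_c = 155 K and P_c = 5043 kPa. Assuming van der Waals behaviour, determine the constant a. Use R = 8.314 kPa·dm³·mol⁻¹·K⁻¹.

a ≈ 138.9 kPa·dm⁶/mol²

From T_c = 8a/(27Rb) and P_c = a/(27b²): a = 27 R² T_c²/(64 P_c).
a = 27×(8.314)²×(155)²/(64×5043) = 44838100/322752 = 138.9 kPa·dm⁶/mol²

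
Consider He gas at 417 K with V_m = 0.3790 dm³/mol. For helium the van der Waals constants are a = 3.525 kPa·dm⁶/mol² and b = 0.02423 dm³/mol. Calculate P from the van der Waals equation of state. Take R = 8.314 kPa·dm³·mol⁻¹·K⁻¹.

P = RT/(V_m − b) − a/V_m²
RT/(V_m − b) = (8.314)(417)/(0.3790 − 0.02423) = 3466.9/0.35477 = 9772.2 kPa
a/V_m² = 3.525/(0.3790)² = 24.540 kPa
P = 9772.2 − 24.540 = 9748 kPa

P ≈ 9748 kPa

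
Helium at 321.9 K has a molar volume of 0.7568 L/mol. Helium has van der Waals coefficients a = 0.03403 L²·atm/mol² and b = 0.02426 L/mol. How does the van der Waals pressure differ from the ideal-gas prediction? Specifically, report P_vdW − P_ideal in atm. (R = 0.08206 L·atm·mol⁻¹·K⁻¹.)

ΔP ≈ 1.097 atm

Ideal: P_ideal = RT/V_m = (0.08206)(321.9)/0.7568 = 34.9037 atm
vdW: P = RT/(V_m − b) − a/V_m² = 26.4151/0.732540 − 0.03403/0.572746 = 36.0596 − 0.0594155 = 36.0002 atm
ΔP = 36.0002 − 34.9037 = 1.097 atm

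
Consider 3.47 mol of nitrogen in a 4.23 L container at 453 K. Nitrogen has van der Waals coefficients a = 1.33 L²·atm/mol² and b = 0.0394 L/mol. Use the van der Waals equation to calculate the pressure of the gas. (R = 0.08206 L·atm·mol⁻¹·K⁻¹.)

P = nRT/(V − nb) − a n²/V²
nRT/(V − nb) = (3.47)(0.08206)(453)/(4.23 − 3.47×0.0394) = 128.99/4.0933 = 31.512 atm
a n²/V² = (1.33)(3.47)²/(4.23)² = 0.89501 atm
P = 31.512 − 0.89501 = 30.62 atm

P ≈ 30.62 atm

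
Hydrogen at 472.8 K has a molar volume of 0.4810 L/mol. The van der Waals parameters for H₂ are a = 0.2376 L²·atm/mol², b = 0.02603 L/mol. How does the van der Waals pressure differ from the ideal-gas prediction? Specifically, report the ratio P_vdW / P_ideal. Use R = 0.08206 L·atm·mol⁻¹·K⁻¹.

P_vdW / P_ideal ≈ 1.044

Ideal: P_ideal = RT/V_m = (0.08206)(472.8)/0.4810 = 80.6611 atm
vdW: P = RT/(V_m − b) − a/V_m² = 38.7980/0.454970 − 0.2376/0.231361 = 85.2760 − 1.02697 = 84.2490 atm
Ratio = 84.2490/80.6611 = 1.044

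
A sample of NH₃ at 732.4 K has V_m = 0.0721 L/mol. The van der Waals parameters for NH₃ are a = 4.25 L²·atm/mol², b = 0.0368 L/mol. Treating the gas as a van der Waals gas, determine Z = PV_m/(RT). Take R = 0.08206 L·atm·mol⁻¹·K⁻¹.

Z ≈ 1.062

P = RT/(V_m − b) − a/V_m² = (0.08206)(732.4)/(0.0721 − 0.0368) − 4.25/(0.0721)²
  = 60.101/0.035300 − 817.56 = 1702.6 − 817.56 = 885.0 atm
Z = PV_m/(RT) = (885.0)(0.0721)/((0.08206)(732.4)) = 63.809/60.101 = 1.062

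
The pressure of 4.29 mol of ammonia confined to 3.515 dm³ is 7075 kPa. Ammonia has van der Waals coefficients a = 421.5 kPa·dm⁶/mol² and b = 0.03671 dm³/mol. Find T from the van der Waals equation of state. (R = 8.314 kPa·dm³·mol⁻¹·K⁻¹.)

T = (P + a n²/V²)(V − nb)/(nR)
P + a n²/V² = 7075 + (421.5)(4.29)²/(3.515)² = 7702.9 kPa
V − nb = 3.515 − (4.29)(0.03671) = 3.3575 dm³
T = (7702.9)(3.3575)/((4.29)(8.314)) = 725.1 K

T ≈ 725.1 K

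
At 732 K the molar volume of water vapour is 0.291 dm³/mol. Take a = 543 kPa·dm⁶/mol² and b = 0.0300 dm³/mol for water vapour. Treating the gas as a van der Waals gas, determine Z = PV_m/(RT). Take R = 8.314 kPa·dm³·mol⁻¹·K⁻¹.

Z ≈ 0.8083

P = RT/(V_m − b) − a/V_m² = (8.314)(732)/(0.291 − 0.0300) − 543/(0.291)²
  = 6085.8/0.26100 − 6412.3 = 23317 − 6412.3 = 16905 kPa
Z = PV_m/(RT) = (16905)(0.291)/((8.314)(732)) = 4919.4/6085.8 = 0.8083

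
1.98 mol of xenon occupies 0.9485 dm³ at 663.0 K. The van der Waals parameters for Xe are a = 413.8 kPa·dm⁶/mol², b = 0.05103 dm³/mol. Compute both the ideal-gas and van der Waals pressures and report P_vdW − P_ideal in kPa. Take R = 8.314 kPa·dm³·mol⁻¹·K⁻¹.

Ideal: P_ideal = nRT/V = (1.98)(8.314)(663.0)/0.9485 = 11506.7 kPa
vdW: P = nRT/(V − nb) − a n²/V² = 10914.1/0.847461 − 1622.26/0.899652 = 12878.6 − 1803.21 = 11075.4 kPa
ΔP = 11075.4 − 11506.7 = -431 kPa

ΔP ≈ -431 kPa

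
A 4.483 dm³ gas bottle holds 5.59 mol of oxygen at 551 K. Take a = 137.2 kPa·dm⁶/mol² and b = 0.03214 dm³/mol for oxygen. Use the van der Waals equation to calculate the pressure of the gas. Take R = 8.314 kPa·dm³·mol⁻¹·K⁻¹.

P = nRT/(V − nb) − a n²/V²
nRT/(V − nb) = (5.59)(8.314)(551)/(4.483 − 5.59×0.03214) = 25608/4.3033 = 5950.8 kPa
a n²/V² = (137.2)(5.59)²/(4.483)² = 213.32 kPa
P = 5950.8 − 213.32 = 5737 kPa

P ≈ 5737 kPa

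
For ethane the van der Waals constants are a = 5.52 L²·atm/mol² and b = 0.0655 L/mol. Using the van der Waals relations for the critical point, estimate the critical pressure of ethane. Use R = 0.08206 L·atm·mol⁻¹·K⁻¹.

For a van der Waals gas, P_c = a/(27b²).
P_c = 5.52/(27×(0.0655)²) = 5.52/0.11584 = 47.65 atm

P_c ≈ 47.65 atm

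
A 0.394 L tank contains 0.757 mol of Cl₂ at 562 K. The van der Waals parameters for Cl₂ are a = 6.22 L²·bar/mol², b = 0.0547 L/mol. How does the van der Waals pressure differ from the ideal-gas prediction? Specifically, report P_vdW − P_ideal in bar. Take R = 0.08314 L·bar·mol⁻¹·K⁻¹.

Ideal: P_ideal = nRT/V = (0.757)(0.08314)(562)/0.394 = 89.7731 bar
vdW: P = nRT/(V − nb) − a n²/V² = 35.3706/0.352592 − 3.56436/0.155236 = 100.316 − 22.9609 = 77.355 bar
ΔP = 77.355 − 89.7731 = -12.42 bar

ΔP ≈ -12.42 bar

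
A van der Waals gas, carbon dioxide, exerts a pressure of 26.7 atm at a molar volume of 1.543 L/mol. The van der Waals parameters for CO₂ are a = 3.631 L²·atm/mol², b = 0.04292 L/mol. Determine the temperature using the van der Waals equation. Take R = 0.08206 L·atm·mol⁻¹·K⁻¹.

T = (P + a/V_m²)(V_m − b)/R
P + a/V_m² = 26.7 + 3.631/(1.543)² = 28.225 atm
V_m − b = 1.543 − 0.04292 = 1.5001 L/mol
T = (28.225)(1.5001)/0.08206 = 516.0 K

T ≈ 516.0 K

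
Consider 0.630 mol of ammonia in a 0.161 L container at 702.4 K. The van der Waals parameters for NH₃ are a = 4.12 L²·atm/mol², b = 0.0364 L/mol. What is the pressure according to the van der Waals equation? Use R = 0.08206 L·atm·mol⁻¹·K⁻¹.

P ≈ 199.9 atm

P = nRT/(V − nb) − a n²/V²
nRT/(V − nb) = (0.630)(0.08206)(702.4)/(0.161 − 0.630×0.0364) = 36.313/0.13807 = 263.00 atm
a n²/V² = (4.12)(0.630)²/(0.161)² = 63.085 atm
P = 263.00 − 63.085 = 199.9 atm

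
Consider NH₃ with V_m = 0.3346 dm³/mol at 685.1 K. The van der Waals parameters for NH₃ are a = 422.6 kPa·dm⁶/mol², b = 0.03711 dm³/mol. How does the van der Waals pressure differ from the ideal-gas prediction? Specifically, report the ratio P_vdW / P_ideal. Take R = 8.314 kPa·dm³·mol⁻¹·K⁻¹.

P_vdW / P_ideal ≈ 0.9030

Ideal: P_ideal = RT/V_m = (8.314)(685.1)/0.3346 = 17023.1 kPa
vdW: P = RT/(V_m − b) − a/V_m² = 5695.92/0.297490 − 422.6/0.111957 = 19146.6 − 3774.66 = 15371.9 kPa
Ratio = 15371.9/17023.1 = 0.9030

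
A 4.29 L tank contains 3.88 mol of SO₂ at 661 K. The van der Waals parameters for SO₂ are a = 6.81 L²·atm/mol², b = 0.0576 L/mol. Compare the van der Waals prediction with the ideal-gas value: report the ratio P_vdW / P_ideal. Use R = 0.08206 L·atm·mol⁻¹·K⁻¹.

P_vdW / P_ideal ≈ 0.9414

Ideal: P_ideal = nRT/V = (3.88)(0.08206)(661)/4.29 = 49.0577 atm
vdW: P = nRT/(V − nb) − a n²/V² = 210.458/4.06651 − 102.520/18.4041 = 51.7540 − 5.57050 = 46.1835 atm
Ratio = 46.1835/49.0577 = 0.9414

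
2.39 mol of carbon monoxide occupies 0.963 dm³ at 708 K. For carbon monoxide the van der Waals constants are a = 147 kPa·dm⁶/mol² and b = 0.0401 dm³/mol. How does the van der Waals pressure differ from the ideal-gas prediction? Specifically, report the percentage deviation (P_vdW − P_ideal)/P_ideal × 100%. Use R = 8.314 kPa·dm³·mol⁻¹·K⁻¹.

4.85 %

Ideal: P_ideal = nRT/V = (2.39)(8.314)(708)/0.963 = 14608.8 kPa
vdW: P = nRT/(V − nb) − a n²/V² = 14068.3/0.867161 − 839.679/0.927369 = 16223.4 − 905.442 = 15318.0 kPa
% deviation = (15318.0 − 14608.8)/14608.8 × 100% = 4.85%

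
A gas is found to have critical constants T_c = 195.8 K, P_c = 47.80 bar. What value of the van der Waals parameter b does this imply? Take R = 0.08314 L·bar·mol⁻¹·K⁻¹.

From T_c = 8a/(27Rb) and P_c = a/(27b²): b = R T_c/(8 P_c).
b = (0.08314)(195.8)/(8×47.80) = 16.279/382.40 = 0.04257 L/mol

b ≈ 0.04257 L/mol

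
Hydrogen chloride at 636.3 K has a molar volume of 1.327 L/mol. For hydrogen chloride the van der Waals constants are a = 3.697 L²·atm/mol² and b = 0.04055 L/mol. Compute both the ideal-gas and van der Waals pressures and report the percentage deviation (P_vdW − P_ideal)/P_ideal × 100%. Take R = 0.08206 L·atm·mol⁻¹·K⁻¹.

Ideal: P_ideal = RT/V_m = (0.08206)(636.3)/1.327 = 39.3480 atm
vdW: P = RT/(V_m − b) − a/V_m² = 52.2148/1.28645 − 3.697/1.76093 = 40.5883 − 2.09946 = 38.4888 atm
% deviation = (38.4888 − 39.3480)/39.3480 × 100% = -2.18%

-2.18 %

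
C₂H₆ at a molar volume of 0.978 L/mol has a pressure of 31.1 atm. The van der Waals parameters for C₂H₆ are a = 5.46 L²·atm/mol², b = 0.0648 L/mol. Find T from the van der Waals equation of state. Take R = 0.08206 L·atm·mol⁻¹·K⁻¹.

T = (P + a/V_m²)(V_m − b)/R
P + a/V_m² = 31.1 + 5.46/(0.978)² = 36.808 atm
V_m − b = 0.978 − 0.0648 = 0.91320 L/mol
T = (36.808)(0.91320)/0.08206 = 409.6 K

T ≈ 409.6 K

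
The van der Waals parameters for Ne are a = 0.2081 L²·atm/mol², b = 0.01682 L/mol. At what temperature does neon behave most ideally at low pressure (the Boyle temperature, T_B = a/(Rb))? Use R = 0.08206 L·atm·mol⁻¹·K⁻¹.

For a van der Waals gas the second virial coefficient B₂ = b − a/(RT) vanishes at T_B = a/(Rb).
T_B = 0.2081/(0.08206×0.01682) = 0.2081/0.0013802 = 150.8 K

T_B ≈ 150.8 K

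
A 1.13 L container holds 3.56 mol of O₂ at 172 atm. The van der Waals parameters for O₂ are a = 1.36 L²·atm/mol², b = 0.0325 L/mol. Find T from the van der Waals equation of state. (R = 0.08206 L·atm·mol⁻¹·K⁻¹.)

T = (P + a n²/V²)(V − nb)/(nR)
P + a n²/V² = 172 + (1.36)(3.56)²/(1.13)² = 185.50 atm
V − nb = 1.13 − (3.56)(0.0325) = 1.0143 L
T = (185.50)(1.0143)/((3.56)(0.08206)) = 644.1 K

T ≈ 644.1 K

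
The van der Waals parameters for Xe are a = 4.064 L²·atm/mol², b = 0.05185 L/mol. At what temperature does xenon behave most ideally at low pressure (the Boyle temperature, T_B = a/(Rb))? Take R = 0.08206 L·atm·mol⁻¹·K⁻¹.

T_B ≈ 955.2 K

For a van der Waals gas the second virial coefficient B₂ = b − a/(RT) vanishes at T_B = a/(Rb).
T_B = 4.064/(0.08206×0.05185) = 4.064/0.0042548 = 955.2 K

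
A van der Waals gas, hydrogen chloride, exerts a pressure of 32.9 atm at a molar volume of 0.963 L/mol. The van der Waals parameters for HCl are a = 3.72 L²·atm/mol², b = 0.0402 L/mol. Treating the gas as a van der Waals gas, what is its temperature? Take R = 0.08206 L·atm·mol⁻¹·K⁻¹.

T = (P + a/V_m²)(V_m − b)/R
P + a/V_m² = 32.9 + 3.72/(0.963)² = 36.911 atm
V_m − b = 0.963 − 0.0402 = 0.92280 L/mol
T = (36.911)(0.92280)/0.08206 = 415.1 K

T ≈ 415.1 K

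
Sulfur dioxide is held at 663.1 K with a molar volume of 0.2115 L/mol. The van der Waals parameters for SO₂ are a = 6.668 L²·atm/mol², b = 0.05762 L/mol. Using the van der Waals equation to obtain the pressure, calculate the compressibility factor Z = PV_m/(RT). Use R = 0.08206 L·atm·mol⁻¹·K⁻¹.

Z ≈ 0.7951

P = RT/(V_m − b) − a/V_m² = (0.08206)(663.1)/(0.2115 − 0.05762) − 6.668/(0.2115)²
  = 54.414/0.15388 − 149.06 = 353.61 − 149.06 = 204.55 atm
Z = PV_m/(RT) = (204.55)(0.2115)/((0.08206)(663.1)) = 43.262/54.414 = 0.7951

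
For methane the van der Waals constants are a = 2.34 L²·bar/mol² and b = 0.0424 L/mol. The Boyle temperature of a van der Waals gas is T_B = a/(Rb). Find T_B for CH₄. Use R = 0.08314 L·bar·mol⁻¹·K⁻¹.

T_B ≈ 663.8 K

For a van der Waals gas the second virial coefficient B₂ = b − a/(RT) vanishes at T_B = a/(Rb).
T_B = 2.34/(0.08314×0.0424) = 2.34/0.0035251 = 663.8 K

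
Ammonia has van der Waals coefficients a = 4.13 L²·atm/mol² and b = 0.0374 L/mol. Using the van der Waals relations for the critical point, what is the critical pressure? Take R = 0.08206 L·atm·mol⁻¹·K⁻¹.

For a van der Waals gas, P_c = a/(27b²).
P_c = 4.13/(27×(0.0374)²) = 4.13/0.037767 = 109.4 atm

P_c ≈ 109.4 atm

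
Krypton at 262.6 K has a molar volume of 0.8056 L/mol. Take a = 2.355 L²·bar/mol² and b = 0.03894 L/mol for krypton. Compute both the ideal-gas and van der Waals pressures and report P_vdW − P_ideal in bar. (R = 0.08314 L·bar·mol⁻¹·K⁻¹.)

Ideal: P_ideal = RT/V_m = (0.08314)(262.6)/0.8056 = 27.1010 bar
vdW: P = RT/(V_m − b) − a/V_m² = 21.8326/0.766660 − 2.355/0.648991 = 28.4776 − 3.62871 = 24.8489 bar
ΔP = 24.8489 − 27.1010 = -2.252 bar

ΔP ≈ -2.252 bar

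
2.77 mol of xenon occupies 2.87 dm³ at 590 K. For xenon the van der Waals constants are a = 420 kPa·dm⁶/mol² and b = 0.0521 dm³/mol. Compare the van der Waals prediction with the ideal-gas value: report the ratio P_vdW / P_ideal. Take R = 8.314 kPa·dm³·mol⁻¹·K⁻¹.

Ideal: P_ideal = nRT/V = (2.77)(8.314)(590)/2.87 = 4734.35 kPa
vdW: P = nRT/(V − nb) − a n²/V² = 13587.6/2.72568 − 3222.62/8.23690 = 4985.03 − 391.242 = 4593.79 kPa
Ratio = 4593.79/4734.35 = 0.9703

P_vdW / P_ideal ≈ 0.9703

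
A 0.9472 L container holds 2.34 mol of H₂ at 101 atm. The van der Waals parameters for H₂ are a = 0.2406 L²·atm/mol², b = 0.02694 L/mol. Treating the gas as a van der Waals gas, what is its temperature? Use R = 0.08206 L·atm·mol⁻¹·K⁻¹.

T = (P + a n²/V²)(V − nb)/(nR)
P + a n²/V² = 101 + (0.2406)(2.34)²/(0.9472)² = 102.47 atm
V − nb = 0.9472 − (2.34)(0.02694) = 0.88416 L
T = (102.47)(0.88416)/((2.34)(0.08206)) = 471.8 K

T ≈ 471.8 K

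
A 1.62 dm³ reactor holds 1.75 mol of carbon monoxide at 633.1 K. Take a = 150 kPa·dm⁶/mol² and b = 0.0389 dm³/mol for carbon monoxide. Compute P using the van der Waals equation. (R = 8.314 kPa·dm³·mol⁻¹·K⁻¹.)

P = nRT/(V − nb) − a n²/V²
nRT/(V − nb) = (1.75)(8.314)(633.1)/(1.62 − 1.75×0.0389) = 9211.3/1.5519 = 5935.5 kPa
a n²/V² = (150)(1.75)²/(1.62)² = 175.04 kPa
P = 5935.5 − 175.04 = 5760 kPa

P ≈ 5760 kPa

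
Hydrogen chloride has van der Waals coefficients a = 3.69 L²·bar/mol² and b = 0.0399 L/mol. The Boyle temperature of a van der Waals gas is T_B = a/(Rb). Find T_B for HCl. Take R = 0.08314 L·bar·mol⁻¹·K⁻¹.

T_B ≈ 1112 K

For a van der Waals gas the second virial coefficient B₂ = b − a/(RT) vanishes at T_B = a/(Rb).
T_B = 3.69/(0.08314×0.0399) = 3.69/0.0033173 = 1112 K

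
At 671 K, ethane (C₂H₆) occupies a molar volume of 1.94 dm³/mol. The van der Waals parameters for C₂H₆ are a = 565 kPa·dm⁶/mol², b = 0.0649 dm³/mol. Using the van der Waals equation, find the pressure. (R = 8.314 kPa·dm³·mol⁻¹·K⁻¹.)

P ≈ 2825 kPa

P = RT/(V_m − b) − a/V_m²
RT/(V_m − b) = (8.314)(671)/(1.94 − 0.0649) = 5578.7/1.8751 = 2975.1 kPa
a/V_m² = 565/(1.94)² = 150.12 kPa
P = 2975.1 − 150.12 = 2825 kPa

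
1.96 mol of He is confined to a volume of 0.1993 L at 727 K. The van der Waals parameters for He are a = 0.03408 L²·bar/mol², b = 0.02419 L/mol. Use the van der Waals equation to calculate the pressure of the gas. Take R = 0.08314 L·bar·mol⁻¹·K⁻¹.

P ≈ 776.7 bar

P = nRT/(V − nb) − a n²/V²
nRT/(V − nb) = (1.96)(0.08314)(727)/(0.1993 − 1.96×0.02419) = 118.47/0.15189 = 779.97 bar
a n²/V² = (0.03408)(1.96)²/(0.1993)² = 3.2961 bar
P = 779.97 − 3.2961 = 776.7 bar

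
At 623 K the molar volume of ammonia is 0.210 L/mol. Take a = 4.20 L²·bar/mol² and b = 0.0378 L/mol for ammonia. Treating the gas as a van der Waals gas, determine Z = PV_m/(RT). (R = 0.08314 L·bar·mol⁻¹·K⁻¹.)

Z ≈ 0.8334

P = RT/(V_m − b) − a/V_m² = (0.08314)(623)/(0.210 − 0.0378) − 4.20/(0.210)²
  = 51.796/0.17220 − 95.238 = 300.79 − 95.238 = 205.55 bar
Z = PV_m/(RT) = (205.55)(0.210)/((0.08314)(623)) = 43.166/51.796 = 0.8334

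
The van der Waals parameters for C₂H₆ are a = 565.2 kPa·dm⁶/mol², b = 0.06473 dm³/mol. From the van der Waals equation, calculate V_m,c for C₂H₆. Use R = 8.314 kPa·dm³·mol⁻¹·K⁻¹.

For a van der Waals gas, V_m,c = 3b.
V_m,c = 3×0.06473 = 0.1942 dm³/mol

V_m,c ≈ 0.1942 dm³/mol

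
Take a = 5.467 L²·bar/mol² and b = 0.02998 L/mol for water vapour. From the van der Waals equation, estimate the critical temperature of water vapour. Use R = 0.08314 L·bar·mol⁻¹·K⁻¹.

For a van der Waals gas, T_c = 8a/(27Rb).
T_c = 8×5.467/(27×0.08314×0.02998) = 43.736/0.067299 = 649.9 K

T_c ≈ 649.9 K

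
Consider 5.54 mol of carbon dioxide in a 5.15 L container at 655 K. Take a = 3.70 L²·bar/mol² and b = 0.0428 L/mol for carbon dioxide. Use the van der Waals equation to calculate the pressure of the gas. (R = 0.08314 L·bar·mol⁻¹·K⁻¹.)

P ≈ 57.13 bar

P = nRT/(V − nb) − a n²/V²
nRT/(V − nb) = (5.54)(0.08314)(655)/(5.15 − 5.54×0.0428) = 301.69/4.9129 = 61.408 bar
a n²/V² = (3.70)(5.54)²/(5.15)² = 4.2816 bar
P = 61.408 − 4.2816 = 57.13 bar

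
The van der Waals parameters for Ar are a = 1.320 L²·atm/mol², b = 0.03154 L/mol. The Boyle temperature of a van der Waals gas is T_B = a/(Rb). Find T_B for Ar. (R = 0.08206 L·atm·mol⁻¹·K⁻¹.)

For a van der Waals gas the second virial coefficient B₂ = b − a/(RT) vanishes at T_B = a/(Rb).
T_B = 1.320/(0.08206×0.03154) = 1.320/0.0025882 = 510.0 K

T_B ≈ 510.0 K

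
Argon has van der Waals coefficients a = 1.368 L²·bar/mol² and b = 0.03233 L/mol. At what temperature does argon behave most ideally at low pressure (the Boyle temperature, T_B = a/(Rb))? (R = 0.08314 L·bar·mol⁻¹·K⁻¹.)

T_B ≈ 508.9 K

For a van der Waals gas the second virial coefficient B₂ = b − a/(RT) vanishes at T_B = a/(Rb).
T_B = 1.368/(0.08314×0.03233) = 1.368/0.0026879 = 508.9 K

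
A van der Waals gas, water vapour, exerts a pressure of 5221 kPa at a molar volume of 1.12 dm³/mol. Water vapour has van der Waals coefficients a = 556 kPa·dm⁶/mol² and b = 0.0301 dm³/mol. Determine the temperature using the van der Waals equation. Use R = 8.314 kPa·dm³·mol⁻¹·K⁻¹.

T = (P + a/V_m²)(V_m − b)/R
P + a/V_m² = 5221 + 556/(1.12)² = 5664.2 kPa
V_m − b = 1.12 − 0.0301 = 1.0899 dm³/mol
T = (5664.2)(1.0899)/8.314 = 742.5 K

T ≈ 742.5 K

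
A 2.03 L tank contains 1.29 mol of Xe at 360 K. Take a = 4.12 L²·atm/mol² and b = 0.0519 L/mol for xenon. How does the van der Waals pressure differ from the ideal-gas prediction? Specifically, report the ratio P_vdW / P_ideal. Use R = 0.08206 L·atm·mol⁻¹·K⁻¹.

P_vdW / P_ideal ≈ 0.9455

Ideal: P_ideal = nRT/V = (1.29)(0.08206)(360)/2.03 = 18.7727 atm
vdW: P = nRT/(V − nb) − a n²/V² = 38.1087/1.96305 − 6.85609/4.12090 = 19.4130 − 1.66374 = 17.7493 atm
Ratio = 17.7493/18.7727 = 0.9455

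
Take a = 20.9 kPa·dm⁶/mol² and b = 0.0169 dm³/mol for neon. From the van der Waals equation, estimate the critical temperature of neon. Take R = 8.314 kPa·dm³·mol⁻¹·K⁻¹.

For a van der Waals gas, T_c = 8a/(27Rb).
T_c = 8×20.9/(27×8.314×0.0169) = 167.20/3.7937 = 44.07 K

T_c ≈ 44.07 K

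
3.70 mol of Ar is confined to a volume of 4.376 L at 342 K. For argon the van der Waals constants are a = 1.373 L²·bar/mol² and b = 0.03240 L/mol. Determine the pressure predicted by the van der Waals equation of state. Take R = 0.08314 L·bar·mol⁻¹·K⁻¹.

P ≈ 23.74 bar

P = nRT/(V − nb) − a n²/V²
nRT/(V − nb) = (3.70)(0.08314)(342)/(4.376 − 3.70×0.03240) = 105.21/4.2561 = 24.720 bar
a n²/V² = (1.373)(3.70)²/(4.376)² = 0.98157 bar
P = 24.720 − 0.98157 = 23.74 bar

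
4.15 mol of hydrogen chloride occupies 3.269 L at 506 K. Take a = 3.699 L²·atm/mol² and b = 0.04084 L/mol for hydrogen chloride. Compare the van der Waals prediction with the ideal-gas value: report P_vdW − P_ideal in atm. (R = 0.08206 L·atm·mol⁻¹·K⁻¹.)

Ideal: P_ideal = nRT/V = (4.15)(0.08206)(506)/3.269 = 52.7127 atm
vdW: P = nRT/(V − nb) − a n²/V² = 172.318/3.09951 − 63.7060/10.6864 = 55.5952 − 5.96141 = 49.6338 atm
ΔP = 49.6338 − 52.7127 = -3.079 atm

ΔP ≈ -3.079 atm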